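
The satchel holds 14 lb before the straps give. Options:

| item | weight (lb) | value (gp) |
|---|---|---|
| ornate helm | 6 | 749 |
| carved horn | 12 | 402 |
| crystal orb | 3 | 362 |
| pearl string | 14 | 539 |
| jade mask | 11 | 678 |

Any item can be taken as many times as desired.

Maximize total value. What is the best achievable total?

Density check — ornate helm 124.83, crystal orb 120.67, jade mask 61.64 are the best per lb.
2×ornate helm uses 12 of the 14 lb and totals 1498.
No other feasible combination exceeds 1498.

1498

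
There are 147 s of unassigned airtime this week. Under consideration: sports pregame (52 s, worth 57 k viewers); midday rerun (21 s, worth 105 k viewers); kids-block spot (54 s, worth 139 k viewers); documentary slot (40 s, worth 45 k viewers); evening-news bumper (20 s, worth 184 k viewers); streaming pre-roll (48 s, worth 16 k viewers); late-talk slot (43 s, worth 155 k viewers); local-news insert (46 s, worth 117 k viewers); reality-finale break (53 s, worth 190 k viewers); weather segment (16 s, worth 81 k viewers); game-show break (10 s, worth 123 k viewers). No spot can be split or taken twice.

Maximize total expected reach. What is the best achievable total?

Density check — game-show break 12.30, evening-news bumper 9.20, weather segment 5.06, midday rerun 5.00 are the best per s.
Filling by ratio: midday rerun + evening-news bumper + late-talk slot + weather segment + game-show break for 648, with 37 s left unused.
Dropping weather segment frees 16 s; slotting in reality-finale break (53 s) lifts the total to 757 at 147 s.
Every other selection either busts 147 s or fails to beat 757.

757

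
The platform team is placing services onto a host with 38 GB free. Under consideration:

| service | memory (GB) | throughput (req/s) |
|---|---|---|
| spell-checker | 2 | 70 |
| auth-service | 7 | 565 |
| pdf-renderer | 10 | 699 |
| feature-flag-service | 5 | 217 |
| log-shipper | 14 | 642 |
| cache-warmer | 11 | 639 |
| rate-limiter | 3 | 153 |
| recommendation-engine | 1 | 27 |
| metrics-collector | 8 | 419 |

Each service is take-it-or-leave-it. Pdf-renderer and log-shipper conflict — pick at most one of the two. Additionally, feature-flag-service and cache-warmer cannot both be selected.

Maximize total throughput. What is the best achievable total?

2392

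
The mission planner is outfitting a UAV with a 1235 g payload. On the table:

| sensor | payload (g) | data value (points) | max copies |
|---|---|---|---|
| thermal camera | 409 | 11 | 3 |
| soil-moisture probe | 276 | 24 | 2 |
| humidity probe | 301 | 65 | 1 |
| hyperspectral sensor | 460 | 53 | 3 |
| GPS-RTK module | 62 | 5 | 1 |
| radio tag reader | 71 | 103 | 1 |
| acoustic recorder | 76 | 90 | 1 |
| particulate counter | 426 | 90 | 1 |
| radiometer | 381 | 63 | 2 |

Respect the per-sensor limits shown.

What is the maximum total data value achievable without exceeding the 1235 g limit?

Ranking by ratio (data value/g): radio tag reader 1.45, acoustic recorder 1.18, humidity probe 0.22.
A density-first pass picks soil-moisture probe + humidity probe + GPS-RTK module + radio tag reader + acoustic recorder + particulate counter — 377 at 1212 g.
Replace soil-moisture probe and GPS-RTK module and particulate counter with 2×radiometer: the trade gains 7 net, giving 384 at 1210 g.
Nothing else within 1235 g beats 384.

384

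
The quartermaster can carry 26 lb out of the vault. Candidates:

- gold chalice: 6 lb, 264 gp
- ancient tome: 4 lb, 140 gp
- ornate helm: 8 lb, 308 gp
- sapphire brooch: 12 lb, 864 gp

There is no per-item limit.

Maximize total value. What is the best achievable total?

1728

Best packing: 2×sapphire brooch — 24 lb, 1728 total.
No other feasible combination exceeds 1728.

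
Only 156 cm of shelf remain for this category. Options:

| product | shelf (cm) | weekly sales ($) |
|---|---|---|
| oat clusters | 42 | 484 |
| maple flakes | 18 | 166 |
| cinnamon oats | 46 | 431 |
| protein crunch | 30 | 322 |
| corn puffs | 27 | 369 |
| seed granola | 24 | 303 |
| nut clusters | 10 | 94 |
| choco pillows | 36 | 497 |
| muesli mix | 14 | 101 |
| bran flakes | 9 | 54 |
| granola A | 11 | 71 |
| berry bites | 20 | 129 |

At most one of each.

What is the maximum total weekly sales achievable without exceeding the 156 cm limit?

1873

Density check — choco pillows 13.81, corn puffs 13.67, seed granola 12.62 are the best per cm.
Filling by ratio: oat clusters + corn puffs + seed granola + nut clusters + choco pillows + muesli mix for 1848, with 3 cm left unused.
Replace nut clusters and muesli mix with maple flakes + bran flakes: the trade gains 25 net, giving 1873 at 156 cm.
Every other selection either busts 156 cm or fails to beat 1873.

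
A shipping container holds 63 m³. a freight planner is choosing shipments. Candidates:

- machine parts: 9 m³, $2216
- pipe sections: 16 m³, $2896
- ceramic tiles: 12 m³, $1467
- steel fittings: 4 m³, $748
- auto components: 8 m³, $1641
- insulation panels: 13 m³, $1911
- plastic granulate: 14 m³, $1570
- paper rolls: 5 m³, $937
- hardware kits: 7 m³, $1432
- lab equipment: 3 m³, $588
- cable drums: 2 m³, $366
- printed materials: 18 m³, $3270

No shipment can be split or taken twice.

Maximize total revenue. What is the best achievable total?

12409

Taking the top-ratio shipments first gives machine parts + steel fittings + auto components + paper rolls + hardware kits + lab equipment + cable drums + printed materials for 11198 (56 m³).
The 9 m³ tied up in steel fittings and paper rolls is better spent on pipe sections — total rises to 12409 (63 m³).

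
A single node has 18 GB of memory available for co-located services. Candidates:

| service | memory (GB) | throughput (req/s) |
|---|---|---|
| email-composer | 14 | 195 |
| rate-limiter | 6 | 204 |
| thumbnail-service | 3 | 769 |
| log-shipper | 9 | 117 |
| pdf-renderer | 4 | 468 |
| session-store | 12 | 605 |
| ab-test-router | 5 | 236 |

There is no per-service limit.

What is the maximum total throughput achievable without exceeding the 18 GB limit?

Ranking by ratio (throughput/GB): thumbnail-service 256.33, pdf-renderer 117.00, session-store 50.42, ab-test-router 47.20.
Best packing: 6×thumbnail-service — 18 GB, 4614 total.

4614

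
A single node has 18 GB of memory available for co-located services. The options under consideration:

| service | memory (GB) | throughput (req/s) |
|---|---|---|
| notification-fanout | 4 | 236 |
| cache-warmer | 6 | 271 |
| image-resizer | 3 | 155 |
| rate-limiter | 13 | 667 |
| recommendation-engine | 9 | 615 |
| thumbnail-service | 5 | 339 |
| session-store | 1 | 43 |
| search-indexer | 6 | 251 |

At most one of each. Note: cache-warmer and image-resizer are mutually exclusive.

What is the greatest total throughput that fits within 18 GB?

1190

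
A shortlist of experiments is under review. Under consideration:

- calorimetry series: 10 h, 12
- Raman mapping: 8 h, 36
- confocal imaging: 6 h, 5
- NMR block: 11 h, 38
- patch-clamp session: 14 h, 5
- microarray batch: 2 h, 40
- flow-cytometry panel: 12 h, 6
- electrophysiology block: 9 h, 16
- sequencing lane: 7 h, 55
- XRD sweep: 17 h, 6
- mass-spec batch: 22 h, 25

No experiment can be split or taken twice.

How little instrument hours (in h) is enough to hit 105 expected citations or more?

17

Minimise h subject to total expected citations ≥ 105.
Taking Raman mapping + microarray batch + sequencing lane gives 131 (≥ 105) for 17 h.
Below 17 h the best achievable stays under 105.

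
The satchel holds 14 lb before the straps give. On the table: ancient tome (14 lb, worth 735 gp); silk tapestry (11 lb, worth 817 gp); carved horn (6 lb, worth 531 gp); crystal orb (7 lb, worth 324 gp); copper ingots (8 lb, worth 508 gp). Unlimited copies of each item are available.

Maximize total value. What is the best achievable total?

1062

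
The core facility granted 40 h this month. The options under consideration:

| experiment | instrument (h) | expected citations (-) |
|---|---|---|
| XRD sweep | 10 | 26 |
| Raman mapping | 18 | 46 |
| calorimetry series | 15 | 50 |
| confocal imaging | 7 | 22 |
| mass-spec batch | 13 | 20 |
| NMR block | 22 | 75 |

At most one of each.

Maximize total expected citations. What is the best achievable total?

125

Ranking by ratio (expected citations/h): NMR block 3.41, calorimetry series 3.33, confocal imaging 3.14.
Taking calorimetry series + NMR block: 37 h used, 125 in expected citations.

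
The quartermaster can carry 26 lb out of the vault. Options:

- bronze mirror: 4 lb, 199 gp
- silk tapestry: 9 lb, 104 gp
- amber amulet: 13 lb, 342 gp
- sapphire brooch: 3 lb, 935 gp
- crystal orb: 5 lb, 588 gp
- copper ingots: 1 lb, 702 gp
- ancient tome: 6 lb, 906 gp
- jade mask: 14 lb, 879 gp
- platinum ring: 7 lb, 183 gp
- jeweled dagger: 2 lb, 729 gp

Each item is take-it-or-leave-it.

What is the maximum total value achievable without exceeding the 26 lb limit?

4151

Taking the top-ratio items first gives bronze mirror + sapphire brooch + crystal orb + copper ingots + ancient tome + jeweled dagger for 4059 (21 lb).
The 9 lb tied up in bronze mirror and crystal orb is better spent on jade mask — total rises to 4151 (26 lb).
An exhaustive check of the 1024 subsets confirms 4151.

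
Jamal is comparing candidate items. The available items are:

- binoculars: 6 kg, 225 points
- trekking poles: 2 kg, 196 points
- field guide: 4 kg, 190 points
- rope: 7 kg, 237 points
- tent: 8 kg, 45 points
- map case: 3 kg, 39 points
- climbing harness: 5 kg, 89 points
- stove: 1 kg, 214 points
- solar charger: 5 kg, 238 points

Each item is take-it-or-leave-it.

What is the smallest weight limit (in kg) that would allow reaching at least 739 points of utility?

12

Minimise kg subject to total utility ≥ 739.
trekking poles + field guide + stove + solar charger reaches 838 using 12 kg.
Below 12 kg the best achievable stays under 739.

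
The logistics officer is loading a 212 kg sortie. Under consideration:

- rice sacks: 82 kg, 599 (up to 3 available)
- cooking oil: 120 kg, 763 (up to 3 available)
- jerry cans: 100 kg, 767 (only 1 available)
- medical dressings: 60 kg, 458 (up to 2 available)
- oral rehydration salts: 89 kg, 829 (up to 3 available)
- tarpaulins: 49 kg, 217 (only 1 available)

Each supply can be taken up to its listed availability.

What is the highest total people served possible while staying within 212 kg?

Filling by ratio: 2×oral rehydration salts for 1658, with 34 kg left unused.
Replace oral rehydration salts with 2×medical dressings: the trade gains 87 net, giving 1745 at 209 kg.

1745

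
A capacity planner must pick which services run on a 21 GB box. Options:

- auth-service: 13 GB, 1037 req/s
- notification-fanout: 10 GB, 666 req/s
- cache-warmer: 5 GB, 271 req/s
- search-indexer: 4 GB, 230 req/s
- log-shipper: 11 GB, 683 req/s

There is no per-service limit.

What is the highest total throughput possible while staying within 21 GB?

Auth-service + 2×search-indexer uses 21 of the 21 GB and totals 1497.
No other feasible combination exceeds 1497.

1497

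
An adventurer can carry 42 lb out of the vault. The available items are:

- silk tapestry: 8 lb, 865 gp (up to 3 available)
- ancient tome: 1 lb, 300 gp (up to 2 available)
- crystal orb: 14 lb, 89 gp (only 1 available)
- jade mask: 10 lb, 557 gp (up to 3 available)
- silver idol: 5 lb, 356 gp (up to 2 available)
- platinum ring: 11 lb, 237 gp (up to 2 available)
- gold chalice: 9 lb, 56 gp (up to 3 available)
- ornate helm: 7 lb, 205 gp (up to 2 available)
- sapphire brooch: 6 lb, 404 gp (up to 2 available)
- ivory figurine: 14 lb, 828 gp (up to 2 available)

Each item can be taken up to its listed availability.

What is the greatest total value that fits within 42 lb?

4311

By value per lb: ancient tome 300.00, silk tapestry 108.12, silver idol 71.20 lead.
The ratio ordering already packs tightly: 3×silk tapestry + 2×ancient tome + 2×silver idol + sapphire brooch, 42 lb, 4311.
That's the maximum — no swap from here does better than 4311.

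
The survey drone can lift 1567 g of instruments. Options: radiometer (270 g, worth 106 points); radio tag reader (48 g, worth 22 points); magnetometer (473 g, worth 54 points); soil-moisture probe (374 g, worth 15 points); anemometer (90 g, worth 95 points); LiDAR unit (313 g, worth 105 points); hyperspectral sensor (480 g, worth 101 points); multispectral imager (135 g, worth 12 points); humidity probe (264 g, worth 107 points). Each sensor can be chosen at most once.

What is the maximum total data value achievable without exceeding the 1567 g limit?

536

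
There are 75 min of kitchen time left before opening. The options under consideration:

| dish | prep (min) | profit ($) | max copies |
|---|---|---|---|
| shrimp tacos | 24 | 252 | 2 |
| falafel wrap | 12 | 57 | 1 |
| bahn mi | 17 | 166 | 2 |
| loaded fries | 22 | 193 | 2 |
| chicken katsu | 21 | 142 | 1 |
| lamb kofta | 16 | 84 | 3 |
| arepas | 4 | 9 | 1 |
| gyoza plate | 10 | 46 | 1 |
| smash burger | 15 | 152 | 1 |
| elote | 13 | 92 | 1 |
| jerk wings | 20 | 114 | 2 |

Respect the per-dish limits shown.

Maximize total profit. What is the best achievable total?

736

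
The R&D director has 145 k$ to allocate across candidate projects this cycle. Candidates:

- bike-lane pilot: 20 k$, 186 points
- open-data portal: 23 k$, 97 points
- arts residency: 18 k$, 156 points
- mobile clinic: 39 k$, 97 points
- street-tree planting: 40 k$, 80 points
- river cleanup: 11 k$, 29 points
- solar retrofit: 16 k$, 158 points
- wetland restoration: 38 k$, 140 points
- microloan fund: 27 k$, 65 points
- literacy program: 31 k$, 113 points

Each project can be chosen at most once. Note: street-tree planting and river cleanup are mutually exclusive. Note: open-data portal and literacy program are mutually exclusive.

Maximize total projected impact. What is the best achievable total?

Ranking by ratio (projected impact/k$): solar retrofit 9.88, bike-lane pilot 9.30, arts residency 8.67, open-data portal 4.22.
Taking the top-ratio projects first gives bike-lane pilot + open-data portal + arts residency + river cleanup + solar retrofit + wetland restoration for 766 (126 k$).
Replace river cleanup with microloan fund: the trade gains 36 net, giving 802 at 142 k$.
Nothing else feasible within 145 k$ beats 802.

802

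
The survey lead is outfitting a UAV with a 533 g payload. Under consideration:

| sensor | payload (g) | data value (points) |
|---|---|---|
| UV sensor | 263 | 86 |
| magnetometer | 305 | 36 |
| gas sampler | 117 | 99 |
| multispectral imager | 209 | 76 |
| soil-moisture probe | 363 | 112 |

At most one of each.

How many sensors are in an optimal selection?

2

Optimal total is 211.
gas sampler + soil-moisture probe hits 211 at 480 g.
Any selection reaching 211 contains exactly 2 sensors.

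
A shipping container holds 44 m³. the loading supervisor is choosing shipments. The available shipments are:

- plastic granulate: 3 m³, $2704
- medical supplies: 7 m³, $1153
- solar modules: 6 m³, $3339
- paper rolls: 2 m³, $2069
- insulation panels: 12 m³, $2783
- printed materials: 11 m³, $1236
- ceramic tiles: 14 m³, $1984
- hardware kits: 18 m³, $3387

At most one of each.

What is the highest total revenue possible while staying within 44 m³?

Plastic granulate + solar modules + paper rolls + insulation panels + hardware kits uses 41 of the 44 m³ and totals 14282.
Next best is plastic granulate + medical supplies + solar modules + paper rolls + insulation panels + ceramic tiles at 14032 (44 m³) — short by 250.

14282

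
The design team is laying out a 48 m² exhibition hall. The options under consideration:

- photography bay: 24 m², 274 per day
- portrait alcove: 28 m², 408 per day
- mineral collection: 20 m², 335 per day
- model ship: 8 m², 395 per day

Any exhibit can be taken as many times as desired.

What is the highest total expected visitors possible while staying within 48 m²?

2370

6×model ship uses 48 of the 48 m² and totals 2370.
That's the maximum — no swap from here does better than 2370.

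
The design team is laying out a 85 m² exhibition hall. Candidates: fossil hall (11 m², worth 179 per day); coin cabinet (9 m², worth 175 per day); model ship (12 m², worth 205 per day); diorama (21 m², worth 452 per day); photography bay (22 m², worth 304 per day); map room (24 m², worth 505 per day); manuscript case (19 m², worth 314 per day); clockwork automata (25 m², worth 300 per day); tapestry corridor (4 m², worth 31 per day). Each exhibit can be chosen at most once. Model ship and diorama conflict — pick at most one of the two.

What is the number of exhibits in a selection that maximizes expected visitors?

Best achievable expected visitors is 1625.
fossil hall + coin cabinet + diorama + map room + manuscript case hits 1625 at 84 m².
Every optimal selection uses 5 exhibits.

5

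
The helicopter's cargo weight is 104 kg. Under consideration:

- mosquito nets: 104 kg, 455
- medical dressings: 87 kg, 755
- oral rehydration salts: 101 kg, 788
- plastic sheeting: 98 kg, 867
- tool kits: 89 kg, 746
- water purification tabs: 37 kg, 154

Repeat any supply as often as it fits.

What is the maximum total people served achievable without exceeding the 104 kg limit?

Plastic sheeting uses 98 of the 104 kg and totals 867.

867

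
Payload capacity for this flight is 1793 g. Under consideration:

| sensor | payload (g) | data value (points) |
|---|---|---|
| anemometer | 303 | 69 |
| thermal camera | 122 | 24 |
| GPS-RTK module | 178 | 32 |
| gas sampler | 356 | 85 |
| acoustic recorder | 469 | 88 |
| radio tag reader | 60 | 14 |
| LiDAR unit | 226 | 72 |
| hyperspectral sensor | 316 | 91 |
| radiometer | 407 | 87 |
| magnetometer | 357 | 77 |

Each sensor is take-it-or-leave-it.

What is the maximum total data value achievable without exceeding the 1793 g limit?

442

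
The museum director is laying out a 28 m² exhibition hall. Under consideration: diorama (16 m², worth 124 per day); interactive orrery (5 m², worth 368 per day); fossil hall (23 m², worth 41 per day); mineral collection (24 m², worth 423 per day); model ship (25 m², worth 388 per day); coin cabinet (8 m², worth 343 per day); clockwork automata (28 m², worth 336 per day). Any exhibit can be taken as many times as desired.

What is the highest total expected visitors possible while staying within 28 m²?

1840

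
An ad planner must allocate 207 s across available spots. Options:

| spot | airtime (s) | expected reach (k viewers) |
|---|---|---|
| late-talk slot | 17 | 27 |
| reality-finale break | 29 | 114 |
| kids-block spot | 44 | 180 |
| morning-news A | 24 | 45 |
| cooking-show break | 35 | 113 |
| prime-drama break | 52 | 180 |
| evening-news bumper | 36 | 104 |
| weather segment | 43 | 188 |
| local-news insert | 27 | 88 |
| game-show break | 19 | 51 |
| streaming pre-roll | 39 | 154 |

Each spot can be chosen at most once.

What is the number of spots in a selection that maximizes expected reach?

5

The maximum expected reach within 207 s is 816.
For example reality-finale break + kids-block spot + prime-drama break + weather segment + streaming pre-roll achieves it, using 207 s.
Any selection reaching 816 contains exactly 5 spots.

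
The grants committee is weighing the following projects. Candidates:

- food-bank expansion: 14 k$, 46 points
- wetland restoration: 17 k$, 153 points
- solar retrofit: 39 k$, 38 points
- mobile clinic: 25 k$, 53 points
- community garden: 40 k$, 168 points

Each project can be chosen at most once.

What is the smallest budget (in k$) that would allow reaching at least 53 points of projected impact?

17

Need the lightest bundle worth ≥ 53.
Taking wetland restoration gives 153 (≥ 53) for 17 k$.
Below 17 k$ the best achievable stays under 53.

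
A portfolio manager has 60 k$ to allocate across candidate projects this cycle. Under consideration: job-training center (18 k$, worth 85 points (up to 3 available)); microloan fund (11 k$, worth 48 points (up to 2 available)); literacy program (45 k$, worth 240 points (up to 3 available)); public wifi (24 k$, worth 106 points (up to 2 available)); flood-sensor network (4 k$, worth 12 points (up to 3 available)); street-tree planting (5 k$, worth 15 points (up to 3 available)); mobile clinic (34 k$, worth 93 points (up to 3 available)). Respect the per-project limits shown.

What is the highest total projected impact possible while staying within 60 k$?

300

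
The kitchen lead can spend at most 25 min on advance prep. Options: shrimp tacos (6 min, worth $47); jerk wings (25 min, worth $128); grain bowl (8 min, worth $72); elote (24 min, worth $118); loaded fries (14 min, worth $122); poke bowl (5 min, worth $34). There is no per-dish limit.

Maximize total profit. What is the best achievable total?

216

Ranking by ratio (profit/min): grain bowl 9.00, loaded fries 8.71, shrimp tacos 7.83, poke bowl 6.80.
The ratio ordering already packs tightly: 3×grain bowl, 24 min, 216.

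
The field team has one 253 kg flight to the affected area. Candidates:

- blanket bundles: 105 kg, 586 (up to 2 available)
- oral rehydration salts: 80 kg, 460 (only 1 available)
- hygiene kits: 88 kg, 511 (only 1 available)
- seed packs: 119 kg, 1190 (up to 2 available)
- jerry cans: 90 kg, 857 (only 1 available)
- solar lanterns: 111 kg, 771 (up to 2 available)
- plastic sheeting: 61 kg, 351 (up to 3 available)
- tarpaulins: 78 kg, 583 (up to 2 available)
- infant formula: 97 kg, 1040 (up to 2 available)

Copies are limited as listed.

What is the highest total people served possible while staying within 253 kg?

2380

By people served per kg: infant formula 10.72, seed packs 10.00, jerry cans 9.52, tarpaulins 7.47 lead.
Taking the top-ratio supplies first gives 2×infant formula for 2080 (194 kg).
The 194 kg tied up in 2×infant formula is better spent on 2×seed packs — total rises to 2380 (238 kg).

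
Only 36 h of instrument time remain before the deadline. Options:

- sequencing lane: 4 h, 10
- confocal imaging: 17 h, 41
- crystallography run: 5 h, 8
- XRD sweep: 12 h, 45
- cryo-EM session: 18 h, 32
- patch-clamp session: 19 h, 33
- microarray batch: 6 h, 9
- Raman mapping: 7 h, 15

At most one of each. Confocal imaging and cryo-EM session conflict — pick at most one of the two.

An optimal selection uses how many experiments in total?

3

The maximum expected citations within 36 h is 101.
For example confocal imaging + XRD sweep + Raman mapping achieves it, using 36 h.
All optima have 3 experiments.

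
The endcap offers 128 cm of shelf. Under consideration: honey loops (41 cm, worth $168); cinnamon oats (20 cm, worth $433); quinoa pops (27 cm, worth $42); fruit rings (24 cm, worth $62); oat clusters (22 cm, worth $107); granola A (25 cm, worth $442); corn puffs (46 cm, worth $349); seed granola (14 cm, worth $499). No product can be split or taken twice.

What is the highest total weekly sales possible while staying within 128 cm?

1830

By weekly sales per cm: seed granola 35.64, cinnamon oats 21.65, granola A 17.68 lead.
Taking cinnamon oats + oat clusters + granola A + corn puffs + seed granola: 127 cm used, 1830 in weekly sales.
No other feasible combination exceeds 1830.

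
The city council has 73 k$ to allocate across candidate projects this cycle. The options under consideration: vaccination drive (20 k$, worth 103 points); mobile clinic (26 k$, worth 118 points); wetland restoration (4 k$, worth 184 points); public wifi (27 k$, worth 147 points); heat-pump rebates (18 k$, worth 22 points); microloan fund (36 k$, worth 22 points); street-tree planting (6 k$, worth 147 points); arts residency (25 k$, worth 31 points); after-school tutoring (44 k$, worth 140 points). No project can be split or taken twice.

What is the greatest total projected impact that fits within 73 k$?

596

Ranking by ratio (projected impact/k$): wetland restoration 46.00, street-tree planting 24.50, public wifi 5.44.
A density-first pass picks vaccination drive + wetland restoration + public wifi + street-tree planting — 581 at 57 k$.
Dropping vaccination drive frees 20 k$; slotting in mobile clinic (26 k$) lifts the total to 596 at 63 k$.
Every other selection either busts 73 k$ or fails to beat 596.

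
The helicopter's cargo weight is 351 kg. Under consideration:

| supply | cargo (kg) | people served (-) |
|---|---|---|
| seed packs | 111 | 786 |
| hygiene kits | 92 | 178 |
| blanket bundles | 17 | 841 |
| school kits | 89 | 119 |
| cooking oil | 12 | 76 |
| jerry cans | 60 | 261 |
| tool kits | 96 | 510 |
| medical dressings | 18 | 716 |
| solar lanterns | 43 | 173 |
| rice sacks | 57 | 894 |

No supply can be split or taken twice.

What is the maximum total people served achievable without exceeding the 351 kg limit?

3920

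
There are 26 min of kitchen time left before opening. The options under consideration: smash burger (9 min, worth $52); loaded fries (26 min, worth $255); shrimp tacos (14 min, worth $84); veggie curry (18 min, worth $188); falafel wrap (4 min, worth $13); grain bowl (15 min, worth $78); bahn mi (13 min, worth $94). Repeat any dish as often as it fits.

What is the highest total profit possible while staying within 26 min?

255

By profit per min: veggie curry 10.44, loaded fries 9.81, bahn mi 7.23, shrimp tacos 6.00 lead.
Taking the top-ratio dishes first gives veggie curry + 2×falafel wrap for 214 (26 min).
Dropping veggie curry and 2×falafel wrap frees 26 min; slotting in loaded fries (26 min) lifts the total to 255 at 26 min.
No other feasible combination exceeds 255.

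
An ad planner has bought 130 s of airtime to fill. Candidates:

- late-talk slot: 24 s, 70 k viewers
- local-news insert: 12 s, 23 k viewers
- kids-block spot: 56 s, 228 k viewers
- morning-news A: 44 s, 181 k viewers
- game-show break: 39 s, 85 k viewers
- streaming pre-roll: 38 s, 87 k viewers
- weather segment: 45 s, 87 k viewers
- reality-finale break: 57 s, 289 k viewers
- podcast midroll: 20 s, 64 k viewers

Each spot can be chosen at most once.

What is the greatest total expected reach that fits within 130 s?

540

Ranking by ratio (expected reach/s): reality-finale break 5.07, morning-news A 4.11, kids-block spot 4.07, podcast midroll 3.20.
Greedy by ratio would take morning-news A + reality-finale break + podcast midroll: 121 s used, total 534.
Dropping morning-news A and podcast midroll frees 64 s; slotting in local-news insert + kids-block spot (68 s) lifts the total to 540 at 125 s.
Late-talk slot + morning-news A + reality-finale break (125 s) also reaches 540 — a tie, but nothing goes higher.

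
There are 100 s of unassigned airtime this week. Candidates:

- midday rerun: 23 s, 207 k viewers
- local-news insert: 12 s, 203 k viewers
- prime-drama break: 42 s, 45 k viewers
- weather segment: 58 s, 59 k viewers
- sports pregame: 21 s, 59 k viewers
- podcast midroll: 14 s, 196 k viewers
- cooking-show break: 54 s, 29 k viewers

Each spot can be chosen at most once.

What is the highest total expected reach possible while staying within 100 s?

665

The ratio ordering already packs tightly: midday rerun + local-news insert + sports pregame + podcast midroll, 70 s, 665.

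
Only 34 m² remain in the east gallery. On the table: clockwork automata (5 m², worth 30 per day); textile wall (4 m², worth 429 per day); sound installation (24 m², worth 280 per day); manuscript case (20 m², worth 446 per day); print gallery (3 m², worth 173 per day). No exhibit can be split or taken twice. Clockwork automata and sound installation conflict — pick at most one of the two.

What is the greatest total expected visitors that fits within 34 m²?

Clockwork automata + textile wall + manuscript case + print gallery uses 32 of the 34 m² and totals 1078.

1078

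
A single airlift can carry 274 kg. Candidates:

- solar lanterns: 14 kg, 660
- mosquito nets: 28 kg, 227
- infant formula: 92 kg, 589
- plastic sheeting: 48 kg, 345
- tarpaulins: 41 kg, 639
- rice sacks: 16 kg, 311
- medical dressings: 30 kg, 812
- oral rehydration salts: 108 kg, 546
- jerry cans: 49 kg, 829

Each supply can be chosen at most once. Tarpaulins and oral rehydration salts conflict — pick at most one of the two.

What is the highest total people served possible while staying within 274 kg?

4067

The ratio heuristic lands on solar lanterns + mosquito nets + plastic sheeting + tarpaulins + rice sacks + medical dressings + jerry cans (3823) but leaves 48 kg idle.
Dropping plastic sheeting frees 48 kg; slotting in infant formula (92 kg) lifts the total to 4067 at 270 kg.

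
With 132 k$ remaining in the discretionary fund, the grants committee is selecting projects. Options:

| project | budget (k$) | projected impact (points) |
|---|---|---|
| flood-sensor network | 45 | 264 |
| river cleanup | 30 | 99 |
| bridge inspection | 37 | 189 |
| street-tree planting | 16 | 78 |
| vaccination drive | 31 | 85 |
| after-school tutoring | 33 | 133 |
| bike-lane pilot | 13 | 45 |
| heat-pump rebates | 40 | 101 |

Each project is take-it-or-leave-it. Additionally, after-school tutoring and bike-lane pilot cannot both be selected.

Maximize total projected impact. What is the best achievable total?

664

Best packing: flood-sensor network + bridge inspection + street-tree planting + after-school tutoring — 131 k$, 664 total.
Next best is flood-sensor network + river cleanup + bridge inspection + street-tree planting at 630 (128 k$) — short by 34.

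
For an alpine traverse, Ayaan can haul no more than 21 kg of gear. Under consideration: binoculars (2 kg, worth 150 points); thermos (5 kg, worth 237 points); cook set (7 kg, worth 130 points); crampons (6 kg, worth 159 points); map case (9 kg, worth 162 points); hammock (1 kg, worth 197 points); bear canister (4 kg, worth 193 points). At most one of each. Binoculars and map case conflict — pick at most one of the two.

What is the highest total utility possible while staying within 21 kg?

Binoculars + thermos + crampons + hammock + bear canister uses 18 of the 21 kg and totals 936.
Runner-up binoculars + thermos + cook set + hammock + bear canister tops out at 907.

936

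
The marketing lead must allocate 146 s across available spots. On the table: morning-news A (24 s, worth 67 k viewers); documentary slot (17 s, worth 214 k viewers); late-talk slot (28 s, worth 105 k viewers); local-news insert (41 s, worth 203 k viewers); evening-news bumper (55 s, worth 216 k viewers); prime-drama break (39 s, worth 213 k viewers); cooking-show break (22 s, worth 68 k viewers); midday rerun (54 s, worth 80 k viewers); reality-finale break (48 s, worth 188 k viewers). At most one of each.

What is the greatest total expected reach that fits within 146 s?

818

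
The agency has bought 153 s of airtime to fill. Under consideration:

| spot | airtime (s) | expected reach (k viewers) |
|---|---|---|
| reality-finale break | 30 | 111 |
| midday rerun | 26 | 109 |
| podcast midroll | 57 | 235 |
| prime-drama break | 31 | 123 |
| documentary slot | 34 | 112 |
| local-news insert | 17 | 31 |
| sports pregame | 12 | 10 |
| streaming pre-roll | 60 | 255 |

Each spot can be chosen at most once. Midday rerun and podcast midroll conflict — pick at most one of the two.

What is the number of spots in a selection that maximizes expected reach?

Optimal total is 613.
For example podcast midroll + prime-drama break + streaming pre-roll achieves it, using 148 s.
Any selection reaching 613 contains exactly 3 spots.

3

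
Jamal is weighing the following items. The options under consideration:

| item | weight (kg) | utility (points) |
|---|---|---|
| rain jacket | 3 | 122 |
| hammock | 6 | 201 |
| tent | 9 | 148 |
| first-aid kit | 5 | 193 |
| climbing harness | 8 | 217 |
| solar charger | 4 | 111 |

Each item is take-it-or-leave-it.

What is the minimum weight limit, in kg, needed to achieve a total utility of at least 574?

18

Look for the lowest-weight combination reaching 574.
rain jacket + hammock + first-aid kit + solar charger: 627 utility at 18 kg.
Any bundle with less than 18 kg falls short of 574.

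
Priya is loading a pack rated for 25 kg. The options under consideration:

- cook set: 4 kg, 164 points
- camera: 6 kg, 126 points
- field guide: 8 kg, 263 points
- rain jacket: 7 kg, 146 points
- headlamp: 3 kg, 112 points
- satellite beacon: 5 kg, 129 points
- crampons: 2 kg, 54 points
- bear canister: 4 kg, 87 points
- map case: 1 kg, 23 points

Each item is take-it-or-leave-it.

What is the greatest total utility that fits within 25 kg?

By utility per kg: cook set 41.00, headlamp 37.33, field guide 32.88 lead.
A density-first pass picks cook set + field guide + headlamp + satellite beacon + crampons + map case — 745 at 23 kg.
The 2 kg tied up in crampons is better spent on bear canister — total rises to 778 (25 kg).

778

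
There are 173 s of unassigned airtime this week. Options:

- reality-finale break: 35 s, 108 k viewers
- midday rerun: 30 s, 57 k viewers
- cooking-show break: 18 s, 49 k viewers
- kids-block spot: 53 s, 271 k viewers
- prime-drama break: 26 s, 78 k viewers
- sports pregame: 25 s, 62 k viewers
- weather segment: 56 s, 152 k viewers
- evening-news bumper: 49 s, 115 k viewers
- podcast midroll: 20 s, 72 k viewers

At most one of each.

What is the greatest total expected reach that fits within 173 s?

622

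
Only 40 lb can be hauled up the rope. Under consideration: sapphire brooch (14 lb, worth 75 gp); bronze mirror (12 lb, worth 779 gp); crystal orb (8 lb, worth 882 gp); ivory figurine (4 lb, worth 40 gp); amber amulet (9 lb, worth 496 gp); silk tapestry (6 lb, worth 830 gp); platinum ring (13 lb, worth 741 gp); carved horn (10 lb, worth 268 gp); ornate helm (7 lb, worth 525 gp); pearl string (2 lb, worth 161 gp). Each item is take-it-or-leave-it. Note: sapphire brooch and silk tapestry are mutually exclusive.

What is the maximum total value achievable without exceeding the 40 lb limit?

Taking the top-ratio items first gives bronze mirror + crystal orb + ivory figurine + silk tapestry + ornate helm + pearl string for 3217 (39 lb).
The 13 lb tied up in ivory figurine and ornate helm and pearl string is better spent on platinum ring — total rises to 3232 (39 lb).
Every other selection either busts 40 lb or breaks a pairing rule or fails to beat 3232.

3232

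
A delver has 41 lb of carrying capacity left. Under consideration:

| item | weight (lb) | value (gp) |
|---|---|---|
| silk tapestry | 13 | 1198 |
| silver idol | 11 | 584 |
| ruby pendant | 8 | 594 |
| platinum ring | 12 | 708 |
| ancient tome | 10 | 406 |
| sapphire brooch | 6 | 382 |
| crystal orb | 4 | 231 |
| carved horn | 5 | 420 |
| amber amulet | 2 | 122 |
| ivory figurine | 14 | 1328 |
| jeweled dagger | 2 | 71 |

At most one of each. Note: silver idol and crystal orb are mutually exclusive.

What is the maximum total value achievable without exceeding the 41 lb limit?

The ratio ordering already packs tightly: silk tapestry + ruby pendant + carved horn + ivory figurine, 40 lb, 3540.

3540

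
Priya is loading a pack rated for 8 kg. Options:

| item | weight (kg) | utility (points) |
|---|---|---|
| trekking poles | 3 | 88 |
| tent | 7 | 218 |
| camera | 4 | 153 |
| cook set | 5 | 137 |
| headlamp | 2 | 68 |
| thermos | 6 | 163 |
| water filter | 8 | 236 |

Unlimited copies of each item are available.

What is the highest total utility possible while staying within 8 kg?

306

Ranking by ratio (utility/kg): camera 38.25, headlamp 34.00, tent 31.14.
The ratio ordering already packs tightly: 2×camera, 8 kg, 306.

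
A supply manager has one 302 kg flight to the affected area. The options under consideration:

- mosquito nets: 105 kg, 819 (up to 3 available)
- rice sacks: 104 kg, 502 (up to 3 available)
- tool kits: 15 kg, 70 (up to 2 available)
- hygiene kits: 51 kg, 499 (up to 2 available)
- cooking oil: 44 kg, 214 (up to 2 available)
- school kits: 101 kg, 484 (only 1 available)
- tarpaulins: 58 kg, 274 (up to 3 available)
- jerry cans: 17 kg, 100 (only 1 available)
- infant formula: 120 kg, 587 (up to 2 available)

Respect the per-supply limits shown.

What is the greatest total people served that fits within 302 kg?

2307

Greedy by ratio would take mosquito nets + 2×tool kits + 2×hygiene kits + cooking oil + jerry cans: 298 kg used, total 2271.
Dropping tool kits and hygiene kits and cooking oil frees 110 kg; slotting in mosquito nets (105 kg) lifts the total to 2307 at 293 kg.
That's the maximum — no swap from here does better than 2307.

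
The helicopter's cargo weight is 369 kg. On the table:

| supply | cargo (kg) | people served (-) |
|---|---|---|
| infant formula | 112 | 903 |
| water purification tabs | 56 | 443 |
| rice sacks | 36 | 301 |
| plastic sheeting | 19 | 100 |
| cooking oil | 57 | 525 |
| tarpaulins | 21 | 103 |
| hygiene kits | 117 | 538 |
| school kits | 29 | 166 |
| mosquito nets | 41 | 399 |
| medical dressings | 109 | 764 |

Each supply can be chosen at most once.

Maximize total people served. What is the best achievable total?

2892

A density-first pass picks infant formula + water purification tabs + rice sacks + plastic sheeting + cooking oil + school kits + mosquito nets — 2837 at 350 kg.
Replace water purification tabs and plastic sheeting and school kits with medical dressings: the trade gains 55 net, giving 2892 at 355 kg.
The closest alternative, infant formula + cooking oil + tarpaulins + school kits + mosquito nets + medical dressings, reaches only 2860.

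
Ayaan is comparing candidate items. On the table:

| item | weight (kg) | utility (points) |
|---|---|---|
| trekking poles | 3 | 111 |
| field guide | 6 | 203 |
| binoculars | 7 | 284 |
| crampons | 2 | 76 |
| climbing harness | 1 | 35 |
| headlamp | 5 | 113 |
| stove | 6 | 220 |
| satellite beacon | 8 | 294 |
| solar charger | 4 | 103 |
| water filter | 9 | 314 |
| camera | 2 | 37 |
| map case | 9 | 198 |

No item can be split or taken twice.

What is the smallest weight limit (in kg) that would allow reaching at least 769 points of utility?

21

Need the lightest bundle worth ≥ 769.
Taking field guide + binoculars + crampons + stove gives 783 (≥ 769) for 21 kg.
Any bundle with less than 21 kg falls short of 769.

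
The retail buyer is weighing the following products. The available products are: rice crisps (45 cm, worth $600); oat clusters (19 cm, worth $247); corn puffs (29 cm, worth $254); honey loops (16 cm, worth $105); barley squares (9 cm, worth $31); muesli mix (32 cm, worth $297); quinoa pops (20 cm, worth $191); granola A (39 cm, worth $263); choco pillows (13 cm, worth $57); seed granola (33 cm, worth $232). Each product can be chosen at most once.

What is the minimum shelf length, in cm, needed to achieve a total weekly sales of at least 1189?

109

Look for the lowest-shelf combination reaching 1189.
rice crisps + oat clusters + corn puffs + honey loops: 1206 weekly sales at 109 cm.
Below 109 cm the best achievable stays under 1189.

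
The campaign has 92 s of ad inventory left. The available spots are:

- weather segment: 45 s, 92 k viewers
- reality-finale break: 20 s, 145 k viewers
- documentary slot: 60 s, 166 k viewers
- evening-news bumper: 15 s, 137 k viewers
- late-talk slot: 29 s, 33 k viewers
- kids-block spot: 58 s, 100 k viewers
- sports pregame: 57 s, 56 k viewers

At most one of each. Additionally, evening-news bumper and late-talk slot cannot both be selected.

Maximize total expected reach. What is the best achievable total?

374

Taking weather segment + reality-finale break + evening-news bumper: 80 s used, 374 in expected reach.
The closest alternative, reality-finale break + evening-news bumper + sports pregame, reaches only 338.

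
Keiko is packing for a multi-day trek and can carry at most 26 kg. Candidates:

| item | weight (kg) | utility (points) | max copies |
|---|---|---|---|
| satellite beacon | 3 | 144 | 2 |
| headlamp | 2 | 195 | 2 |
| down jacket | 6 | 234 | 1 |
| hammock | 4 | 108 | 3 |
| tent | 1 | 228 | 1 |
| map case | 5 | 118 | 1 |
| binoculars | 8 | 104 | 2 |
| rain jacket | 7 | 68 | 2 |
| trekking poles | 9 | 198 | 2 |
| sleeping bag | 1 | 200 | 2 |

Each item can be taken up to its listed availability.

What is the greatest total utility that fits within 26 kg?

1658

Ranking by ratio (utility/kg): tent 228.00, sleeping bag 200.00, headlamp 97.50.
Taking the top-ratio items first gives 2×satellite beacon + 2×headlamp + down jacket + hammock + tent + 2×sleeping bag for 1648 (23 kg).
Replace hammock with map case: the trade gains 10 net, giving 1658 at 24 kg.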